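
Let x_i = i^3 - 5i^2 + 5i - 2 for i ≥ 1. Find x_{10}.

x_{10} = 1·10^3 - 5·10^2 + 5·10 - 2 = 548.

548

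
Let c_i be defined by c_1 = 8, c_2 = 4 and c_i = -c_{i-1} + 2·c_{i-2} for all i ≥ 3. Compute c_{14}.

-10916

Compute successive terms:
c_3 = 12  c_4 = -4  c_5 = 28  …  c_{11} = 1372  c_{12} = -2724  c_{13} = 5468  c_{14} = -10916.
(Characteristic roots are 1 and -2.)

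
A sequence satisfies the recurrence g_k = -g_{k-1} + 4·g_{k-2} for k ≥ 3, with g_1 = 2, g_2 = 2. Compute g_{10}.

-1198

Iterate the recurrence:
g_3 = 6; g_4 = 2; g_5 = 22; g_6 = -14; g_7 = 102; g_8 = -158; g_9 = 566; g_{10} = -1198.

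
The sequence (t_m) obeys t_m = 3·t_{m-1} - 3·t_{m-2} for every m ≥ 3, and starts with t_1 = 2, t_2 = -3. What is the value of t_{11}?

Step forward from the initial values:
t_3 = -15  t_4 = -36  t_5 = -63  t_6 = -81  t_7 = -54  t_8 = 81  t_9 = 405  t_{10} = 972  t_{11} = 1701.

1701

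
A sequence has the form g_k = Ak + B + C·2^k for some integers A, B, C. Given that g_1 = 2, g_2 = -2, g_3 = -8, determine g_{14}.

At k = 1, 2, 3: A + B + 2C = 2; 2A + B + 4C = -2; 3A + B + 8C = -8.
Subtracting the first from the second: A + 2C = -4.
Subtracting the second from the third: A + 4C = -6.
Solving: C = -1, A = -2, then B = 6.
So g_k = -2·k + 6 + (-1)·2^k; at k=14 this is -16406.

-16406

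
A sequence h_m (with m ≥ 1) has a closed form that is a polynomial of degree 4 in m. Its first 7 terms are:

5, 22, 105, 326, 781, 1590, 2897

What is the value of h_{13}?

32285

1st diffs: 17, 83, 221, 455, 809, 1307.
2nd diffs: 66, 138, 234, 354, 498.
3rd diffs: 72, 96, 120, 144.
4th diffs: 24, 24, 24 (constant).
So h_m = m^4 + 2m^3 - 4m^2 + 6.
Evaluating at m = 13 gives h_{13} = 32285.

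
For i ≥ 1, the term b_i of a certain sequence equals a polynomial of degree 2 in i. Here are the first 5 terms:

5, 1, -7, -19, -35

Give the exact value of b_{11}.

1st diffs: -4, -8, -12, -16.
2nd diffs: -4, -4, -4 (constant).
Newton forward-difference form: b_i = 5 + (-4)·C(i-1,1) + (-4)·C(i-1,2).
At i = 11: i-1 = 10, so b_{11} = 5 - 40 - 180 = -215.

-215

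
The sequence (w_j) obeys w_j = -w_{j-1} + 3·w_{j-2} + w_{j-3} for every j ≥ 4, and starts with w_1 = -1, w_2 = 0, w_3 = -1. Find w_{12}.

Iterate the recurrence:
w_4 = 0  w_5 = -3  w_6 = 2  w_7 = -11  w_8 = 14  w_9 = -45  w_{10} = 76  w_{11} = -197  w_{12} = 380.

380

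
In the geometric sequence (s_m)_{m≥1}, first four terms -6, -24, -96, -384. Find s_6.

-6144

Common ratio r = 4.
s_m = (-6)·4^(m-1).
s_6 = (-6)·4^5 = -6144.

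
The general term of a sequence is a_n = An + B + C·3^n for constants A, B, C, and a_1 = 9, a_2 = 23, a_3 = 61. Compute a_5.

497

The three given values yield: A + B + 3C = 9; 2A + B + 9C = 23; 3A + B + 27C = 61.
Subtracting the first from the second: A + 6C = 14.
Subtracting the second from the third: A + 18C = 38.
Solving: C = 2, A = 2, then B = 1.
Therefore a_5 = 10 + 1 + 2·243 = 497.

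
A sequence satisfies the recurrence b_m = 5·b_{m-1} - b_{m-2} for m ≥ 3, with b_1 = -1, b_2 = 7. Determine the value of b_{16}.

25323981053

Applying the relation repeatedly:
b_3 = 36, b_4 = 173, b_5 = 829, …, b_{13} = 230237039, b_{14} = 1103131927, b_{15} = 5285422596, b_{16} = 25323981053.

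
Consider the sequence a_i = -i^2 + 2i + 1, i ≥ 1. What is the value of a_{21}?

a_{21} = -1·21^2 + 2·21 + 1 = -398.

-398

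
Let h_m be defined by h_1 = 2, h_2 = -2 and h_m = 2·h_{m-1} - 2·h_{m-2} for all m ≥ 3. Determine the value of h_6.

8

Compute successive terms:
h_3 = -8, h_4 = -12, h_5 = -8, h_6 = 8.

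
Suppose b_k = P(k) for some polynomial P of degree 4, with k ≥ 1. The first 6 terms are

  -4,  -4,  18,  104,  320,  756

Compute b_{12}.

16056

1st diffs: 0, 22, 86, 216, 436.
2nd diffs: 22, 64, 130, 220.
3rd diffs: 42, 66, 90.
4th diffs: 24, 24 (constant).
Newton forward-difference form: b_k = -4 + 22·C(k-1,2) + 42·C(k-1,3) + 24·C(k-1,4).
At k = 12: k-1 = 11, so b_{12} = -4 + 1210 + 6930 + 7920 = 16056.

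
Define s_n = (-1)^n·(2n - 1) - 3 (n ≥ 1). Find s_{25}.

-52

(-1)^25 = -1; 2n - 1 at n=25 is 49; so s_{25} = -52.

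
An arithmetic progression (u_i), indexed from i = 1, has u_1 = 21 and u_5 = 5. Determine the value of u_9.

Common difference d = (5 - 21) / (5 - 1) = -4.
u_i = 21 + (i - 1)·(-4).
u_9 = 21 + 8·(-4) = -11.

-11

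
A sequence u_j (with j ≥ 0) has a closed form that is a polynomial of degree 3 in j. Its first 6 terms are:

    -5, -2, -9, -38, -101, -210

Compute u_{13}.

-4178

1st diffs: 3, -7, -29, -63, -109.
2nd diffs: -10, -22, -34, -46.
3rd diffs: -12, -12, -12 (constant).
So u_j = -2j^3 + j^2 + 4j - 5.
Evaluating at j = 13 gives u_{13} = -4178.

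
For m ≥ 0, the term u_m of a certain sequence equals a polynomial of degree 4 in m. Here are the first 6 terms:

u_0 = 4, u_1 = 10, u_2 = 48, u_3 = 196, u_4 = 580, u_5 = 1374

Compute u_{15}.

1st diffs: 6, 38, 148, 384, 794.
2nd diffs: 32, 110, 236, 410.
3rd diffs: 78, 126, 174.
4th diffs: 48, 48 (constant).
Newton forward-difference form: u_m = 4 + 6·C(m,1) + 32·C(m,2) + 78·C(m,3) + 48·C(m,4).
At m = 15: m = 15, so u_{15} = 4 + 90 + 3360 + 35490 + 65520 = 104464.

104464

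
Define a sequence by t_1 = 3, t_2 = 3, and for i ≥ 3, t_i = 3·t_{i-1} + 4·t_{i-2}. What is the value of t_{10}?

314571

Applying the relation repeatedly:
t_3 = 21;  t_4 = 75;  t_5 = 309;  t_6 = 1227;  t_7 = 4917;  t_8 = 19659;  t_9 = 78645;  t_{10} = 314571.
(Characteristic roots are 4 and -1.)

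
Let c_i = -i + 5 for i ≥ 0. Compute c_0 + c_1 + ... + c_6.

14

Over i = 0..6: Σi = 21.
Total = (-1)·21 + (5)·7 = 14.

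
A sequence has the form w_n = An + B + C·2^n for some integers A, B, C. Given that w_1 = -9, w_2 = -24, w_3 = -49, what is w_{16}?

Write the equations: A + B + 2C = -9; 2A + B + 4C = -24; 3A + B + 8C = -49.
Subtracting the first from the second: A + 2C = -15.
Subtracting the second from the third: A + 4C = -25.
Solving: C = -5, A = -5, then B = 6.
So w_n = -5·n + 6 + (-5)·2^n; at n=16 this is -327754.

-327754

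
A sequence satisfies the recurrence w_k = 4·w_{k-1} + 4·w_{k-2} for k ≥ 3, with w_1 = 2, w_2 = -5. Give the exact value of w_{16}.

-10682318848

Applying the relation repeatedly:
w_3 = -12  w_4 = -68  w_5 = -320  …  w_{13} = -94896128  w_{14} = -458199040  w_{15} = -2212380672  w_{16} = -10682318848.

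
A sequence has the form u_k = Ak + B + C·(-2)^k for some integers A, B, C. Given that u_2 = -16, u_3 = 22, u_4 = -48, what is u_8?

Plug in k = 2, 3, 4: 2A + B + 4C = -16; 3A + B - 8C = 22; 4A + B + 16C = -48.
Subtracting the first from the second: A - 12C = 38.
Subtracting the second from the third: A + 24C = -70.
Solving: C = -3, A = 2, then B = -8.
Hence u_8 = 2·8 + (-8) + (-3)·256 = -760.

-760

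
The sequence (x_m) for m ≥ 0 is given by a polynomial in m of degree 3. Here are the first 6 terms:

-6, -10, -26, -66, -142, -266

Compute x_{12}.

1st diffs: -4, -16, -40, -76, -124.
2nd diffs: -12, -24, -36, -48.
3rd diffs: -12, -12, -12 (constant).
Newton forward-difference form: x_m = -6 + (-4)·C(m,1) + (-12)·C(m,2) + (-12)·C(m,3).
At m = 12: m = 12, so x_{12} = -6 - 48 - 792 - 2640 = -3486.

-3486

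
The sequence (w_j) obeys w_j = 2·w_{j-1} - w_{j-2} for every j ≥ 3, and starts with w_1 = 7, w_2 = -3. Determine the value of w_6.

Step forward from the initial values:
w_3 = -13;  w_4 = -23;  w_5 = -33;  w_6 = -43.
(Characteristic roots are 1 and 1.)

-43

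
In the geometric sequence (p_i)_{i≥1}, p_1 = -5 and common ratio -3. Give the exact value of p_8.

p_i = (-5)·(-3)^(i-1).
p_8 = (-5)·(-3)^7 = 10935.

10935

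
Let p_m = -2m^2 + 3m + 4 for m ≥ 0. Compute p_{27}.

-1373

p_{27} = -2·27^2 + 3·27 + 4 = -1373.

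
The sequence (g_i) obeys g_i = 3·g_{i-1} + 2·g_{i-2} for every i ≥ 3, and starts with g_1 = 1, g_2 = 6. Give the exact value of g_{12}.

g_3 = 20; g_4 = 72; g_5 = 256; g_6 = 912; g_7 = 3248; g_8 = 11568; g_9 = 41200; g_{10} = 146736; g_{11} = 522608; g_{12} = 1861296.

1861296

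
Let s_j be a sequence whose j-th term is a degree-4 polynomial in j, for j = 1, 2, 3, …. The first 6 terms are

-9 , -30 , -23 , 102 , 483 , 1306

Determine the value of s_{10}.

1st diffs: -21, 7, 125, 381, 823.
2nd diffs: 28, 118, 256, 442.
3rd diffs: 90, 138, 186.
4th diffs: 48, 48 (constant).
Newton forward-difference form: s_j = -9 + (-21)·C(j-1,1) + 28·C(j-1,2) + 90·C(j-1,3) + 48·C(j-1,4).
At j = 10: j-1 = 9, so s_{10} = -9 - 189 + 1008 + 7560 + 6048 = 14418.

14418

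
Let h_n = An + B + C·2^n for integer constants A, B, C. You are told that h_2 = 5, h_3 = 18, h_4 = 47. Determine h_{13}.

The three given values yield: 2A + B + 4C = 5; 3A + B + 8C = 18; 4A + B + 16C = 47.
Subtracting the first from the second: A + 4C = 13.
Subtracting the second from the third: A + 8C = 29.
Solving: C = 4, A = -3, then B = -5.
Hence h_{13} = -3·13 + (-5) + 4·8192 = 32724.

32724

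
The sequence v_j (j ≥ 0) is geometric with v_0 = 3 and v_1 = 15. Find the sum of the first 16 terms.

114440917968

Common ratio r = 5.
v_j = 3·5^(j-0).
S = 3·(5^16 - 1)/(5 - 1) = 3·(152587890625 - 1)/(4) = 114440917968.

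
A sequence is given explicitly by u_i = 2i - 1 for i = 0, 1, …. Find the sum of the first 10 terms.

Over i = 0..9: Σi = 45.
Total = (2)·45 + (-1)·10 = 80.

80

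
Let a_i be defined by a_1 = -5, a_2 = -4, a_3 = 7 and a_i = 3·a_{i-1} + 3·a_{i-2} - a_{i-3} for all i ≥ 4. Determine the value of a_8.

3326

Iterate the recurrence:
a_4 = 14  a_5 = 67  a_6 = 236  a_7 = 895  a_8 = 3326.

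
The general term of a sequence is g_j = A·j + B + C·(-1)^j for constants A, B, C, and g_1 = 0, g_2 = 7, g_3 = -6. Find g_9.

-24

Plug in j = 1, 2, 3: A + B - C = 0; 2A + B + C = 7; 3A + B - C = -6.
Subtracting the first from the second: A + 2C = 7.
Subtracting the second from the third: A - 2C = -13.
Solving: C = 5, A = -3, then B = 8.
So g_j = -3·j + 8 + 5·(-1)^j; at j=9 this is -24.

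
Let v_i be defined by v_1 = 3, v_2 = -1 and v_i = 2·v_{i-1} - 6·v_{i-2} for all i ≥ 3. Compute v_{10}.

-1168

Compute successive terms:
v_3 = -20;  v_4 = -34;  v_5 = 52;  v_6 = 308;  v_7 = 304;  v_8 = -1240;  v_9 = -4304;  v_{10} = -1168.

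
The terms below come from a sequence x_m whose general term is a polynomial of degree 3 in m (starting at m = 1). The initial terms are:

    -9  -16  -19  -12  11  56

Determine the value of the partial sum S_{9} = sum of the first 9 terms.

759

1st diffs: -7, -3, 7, 23, 45.
2nd diffs: 4, 10, 16, 22.
3rd diffs: 6, 6, 6 (constant).
Newton forward-difference form: x_m = -9 + (-7)·C(m-1,1) + 4·C(m-1,2) + 6·C(m-1,3).
Continuing: 129, 236, 383.
Summing m = 1..9 (9 terms) gives 759.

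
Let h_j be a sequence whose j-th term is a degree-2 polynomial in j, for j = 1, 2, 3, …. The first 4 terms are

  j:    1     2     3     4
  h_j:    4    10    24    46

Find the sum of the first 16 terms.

5264

1st diffs: 6, 14, 22.
2nd diffs: 8, 8 (constant).
Newton forward-difference form: h_j = 4 + 6·C(j-1,1) + 8·C(j-1,2).
Continuing: …, 76, 114, 160, 214, …, h_{16} = 934.
Summing j = 1..16 (16 terms) gives 5264.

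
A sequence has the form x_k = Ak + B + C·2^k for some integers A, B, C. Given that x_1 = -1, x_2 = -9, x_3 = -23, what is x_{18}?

Write the equations: A + B + 2C = -1; 2A + B + 4C = -9; 3A + B + 8C = -23.
Subtracting the first from the second: A + 2C = -8.
Subtracting the second from the third: A + 4C = -14.
Solving: C = -3, A = -2, then B = 7.
Therefore x_{18} = -36 + 7 + (-3)·262144 = -786461.

-786461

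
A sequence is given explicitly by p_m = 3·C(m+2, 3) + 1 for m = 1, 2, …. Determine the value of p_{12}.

1093

C(14, 3) = 364, so p_{12} = 1093.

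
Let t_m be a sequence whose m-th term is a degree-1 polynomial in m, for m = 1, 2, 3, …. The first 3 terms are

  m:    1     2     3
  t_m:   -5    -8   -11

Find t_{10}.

-32

1st diffs: -3, -3 (constant).
So t_m = -3m - 2.
Evaluating at m = 10 gives t_{10} = -32.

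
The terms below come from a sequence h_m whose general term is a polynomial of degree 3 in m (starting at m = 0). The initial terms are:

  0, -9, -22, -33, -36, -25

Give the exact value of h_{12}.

1st diffs: -9, -13, -11, -3, 11.
2nd diffs: -4, 2, 8, 14.
3rd diffs: 6, 6, 6 (constant).
Newton forward-difference form: h_m = (-9)·C(m,1) + (-4)·C(m,2) + 6·C(m,3).
At m = 12: m = 12, so h_{12} = -108 - 264 + 1320 = 948.

948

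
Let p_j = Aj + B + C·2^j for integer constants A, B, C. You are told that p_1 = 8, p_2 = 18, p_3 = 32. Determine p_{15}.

At j = 1, 2, 3: A + B + 2C = 8; 2A + B + 4C = 18; 3A + B + 8C = 32.
Subtracting the first from the second: A + 2C = 10.
Subtracting the second from the third: A + 4C = 14.
Solving: C = 2, A = 6, then B = -2.
So p_j = 6·j + (-2) + 2·2^j; at j=15 this is 65624.

65624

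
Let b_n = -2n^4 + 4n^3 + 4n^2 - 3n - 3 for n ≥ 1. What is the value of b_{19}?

b_{19} = -2·19^4 + 4·19^3 + 4·19^2 - 3·19 - 3 = -231822.

-231822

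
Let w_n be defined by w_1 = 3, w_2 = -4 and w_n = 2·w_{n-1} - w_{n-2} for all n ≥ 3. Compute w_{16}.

-102

Step forward from the initial values:
w_3 = -11, w_4 = -18, w_5 = -25, …, w_{13} = -81, w_{14} = -88, w_{15} = -95, w_{16} = -102.
(Characteristic roots are 1 and 1.)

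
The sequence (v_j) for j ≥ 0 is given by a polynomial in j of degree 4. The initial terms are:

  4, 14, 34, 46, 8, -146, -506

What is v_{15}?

1st diffs: 10, 20, 12, -38, -154, -360.
2nd diffs: 10, -8, -50, -116, -206.
3rd diffs: -18, -42, -66, -90.
4th diffs: -24, -24, -24 (constant).
Newton forward-difference form: v_j = 4 + 10·C(j,1) + 10·C(j,2) + (-18)·C(j,3) + (-24)·C(j,4).
At j = 15: j = 15, so v_{15} = 4 + 150 + 1050 - 8190 - 32760 = -39746.

-39746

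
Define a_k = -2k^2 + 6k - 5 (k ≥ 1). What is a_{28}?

a_{28} = -2·28^2 + 6·28 - 5 = -1405.

-1405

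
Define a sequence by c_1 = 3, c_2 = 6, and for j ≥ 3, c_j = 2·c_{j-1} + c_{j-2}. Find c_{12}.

41580

c_3 = 15, c_4 = 36, c_5 = 87, c_6 = 210, c_7 = 507, c_8 = 1224, c_9 = 2955, c_{10} = 7134, c_{11} = 17223, c_{12} = 41580.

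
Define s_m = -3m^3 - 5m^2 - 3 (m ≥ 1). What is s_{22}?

s_{22} = -3·22^3 - 5·22^2 - 3 = -34367.

-34367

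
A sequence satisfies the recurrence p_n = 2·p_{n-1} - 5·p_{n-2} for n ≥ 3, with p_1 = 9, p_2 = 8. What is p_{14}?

p_3 = -29; p_4 = -98; p_5 = -51; …; p_{11} = 3691; p_{12} = 59542; p_{13} = 100629; p_{14} = -96452.

-96452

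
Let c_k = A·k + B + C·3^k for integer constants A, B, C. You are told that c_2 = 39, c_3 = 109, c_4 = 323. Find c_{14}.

The three given values yield: 2A + B + 9C = 39; 3A + B + 27C = 109; 4A + B + 81C = 323.
Subtracting the first from the second: A + 18C = 70.
Subtracting the second from the third: A + 54C = 214.
Solving: C = 4, A = -2, then B = 7.
Therefore c_{14} = -28 + 7 + 4·4782969 = 19131855.

19131855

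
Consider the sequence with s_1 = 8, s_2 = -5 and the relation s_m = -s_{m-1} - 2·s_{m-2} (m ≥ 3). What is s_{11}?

s_3 = -11; s_4 = 21; s_5 = 1; s_6 = -43; s_7 = 41; s_8 = 45; s_9 = -127; s_{10} = 37; s_{11} = 217.

217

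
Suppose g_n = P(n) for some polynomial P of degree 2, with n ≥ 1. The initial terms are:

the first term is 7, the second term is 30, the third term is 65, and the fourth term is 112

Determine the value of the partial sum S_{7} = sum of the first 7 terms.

1st diffs: 23, 35, 47.
2nd diffs: 12, 12 (constant).
So g_n = 6n^2 + 5n - 4.
Continuing: 171, 242, 325.
Summing n = 1..7 (7 terms) gives 952.

952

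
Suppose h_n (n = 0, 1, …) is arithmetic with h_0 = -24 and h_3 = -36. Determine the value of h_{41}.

Common difference d = (-36 - (-24)) / (3 - 0) = -4.
h_n = -24 + (n - 0)·(-4).
h_{41} = -24 + 41·(-4) = -188.

-188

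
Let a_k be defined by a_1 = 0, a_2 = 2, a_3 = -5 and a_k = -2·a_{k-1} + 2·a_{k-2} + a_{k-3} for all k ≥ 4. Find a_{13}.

-79920

a_4 = 14, a_5 = -36, a_6 = 95, a_7 = -248, a_8 = 650, a_9 = -1701, a_{10} = 4454, a_{11} = -11660, a_{12} = 30527, a_{13} = -79920.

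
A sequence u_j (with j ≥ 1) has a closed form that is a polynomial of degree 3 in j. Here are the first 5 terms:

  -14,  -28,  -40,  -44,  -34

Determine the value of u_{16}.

1st diffs: -14, -12, -4, 10.
2nd diffs: 2, 8, 14.
3rd diffs: 6, 6 (constant).
Newton forward-difference form: u_j = -14 + (-14)·C(j-1,1) + 2·C(j-1,2) + 6·C(j-1,3).
At j = 16: j-1 = 15, so u_{16} = -14 - 210 + 210 + 2730 = 2716.

2716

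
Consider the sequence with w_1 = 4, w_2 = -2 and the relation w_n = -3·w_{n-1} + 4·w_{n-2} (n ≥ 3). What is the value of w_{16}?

w_3 = 22; w_4 = -74; w_5 = 310; …; w_{13} = 20132662; w_{14} = -80530634; w_{15} = 322122550; w_{16} = -1288490186.
(Characteristic roots are 1 and -4.)

-1288490186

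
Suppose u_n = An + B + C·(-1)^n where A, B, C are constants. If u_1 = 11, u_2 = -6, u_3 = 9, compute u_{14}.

Plug in n = 1, 2, 3: A + B - C = 11; 2A + B + C = -6; 3A + B - C = 9.
Subtracting the first from the second: A + 2C = -17.
Subtracting the second from the third: A - 2C = 15.
Solving: C = -8, A = -1, then B = 4.
Hence u_{14} = -1·14 + 4 + (-8)·1 = -18.

-18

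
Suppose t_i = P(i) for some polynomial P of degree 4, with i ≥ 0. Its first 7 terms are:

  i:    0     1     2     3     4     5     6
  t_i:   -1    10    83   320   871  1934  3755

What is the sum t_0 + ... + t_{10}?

1st diffs: 11, 73, 237, 551, 1063, 1821.
2nd diffs: 62, 164, 314, 512, 758.
3rd diffs: 102, 150, 198, 246.
4th diffs: 48, 48, 48 (constant).
So t_i = 2i^4 + 5i^3 + 2i^2 + 2i - 1.
Continuing: 6628, 10895, 16946, 25219.
Summing i = 0..10 (11 terms) gives 66660.

66660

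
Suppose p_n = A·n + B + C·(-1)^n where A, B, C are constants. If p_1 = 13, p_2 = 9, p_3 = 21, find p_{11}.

At n = 1, 2, 3: A + B - C = 13; 2A + B + C = 9; 3A + B - C = 21.
Subtracting the first from the second: A + 2C = -4.
Subtracting the second from the third: A - 2C = 12.
Solving: C = -4, A = 4, then B = 5.
Hence p_{11} = 4·11 + 5 + (-4)·(-1) = 53.

53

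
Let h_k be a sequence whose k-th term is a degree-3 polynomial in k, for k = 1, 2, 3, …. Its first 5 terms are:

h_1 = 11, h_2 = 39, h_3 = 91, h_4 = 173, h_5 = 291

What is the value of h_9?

1243

1st diffs: 28, 52, 82, 118.
2nd diffs: 24, 30, 36.
3rd diffs: 6, 6 (constant).
Newton forward-difference form: h_k = 11 + 28·C(k-1,1) + 24·C(k-1,2) + 6·C(k-1,3).
At k = 9: k-1 = 8, so h_9 = 11 + 224 + 672 + 336 = 1243.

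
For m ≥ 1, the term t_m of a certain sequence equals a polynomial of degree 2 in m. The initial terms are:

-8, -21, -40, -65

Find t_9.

-280

1st diffs: -13, -19, -25.
2nd diffs: -6, -6 (constant).
So t_m = -3m^2 - 4m - 1.
Evaluating at m = 9 gives t_9 = -280.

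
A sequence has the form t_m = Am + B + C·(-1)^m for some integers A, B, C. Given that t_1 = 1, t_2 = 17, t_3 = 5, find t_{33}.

At m = 1, 2, 3: A + B - C = 1; 2A + B + C = 17; 3A + B - C = 5.
Subtracting the first from the second: A + 2C = 16.
Subtracting the second from the third: A - 2C = -12.
Solving: C = 7, A = 2, then B = 6.
Hence t_{33} = 2·33 + 6 + 7·(-1) = 65.

65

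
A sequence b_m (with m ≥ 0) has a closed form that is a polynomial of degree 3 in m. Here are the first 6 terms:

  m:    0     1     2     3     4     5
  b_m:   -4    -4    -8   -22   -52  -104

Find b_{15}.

-3154

1st diffs: 0, -4, -14, -30, -52.
2nd diffs: -4, -10, -16, -22.
3rd diffs: -6, -6, -6 (constant).
So b_m = -m^3 + m^2 - 4.
Evaluating at m = 15 gives b_{15} = -3154.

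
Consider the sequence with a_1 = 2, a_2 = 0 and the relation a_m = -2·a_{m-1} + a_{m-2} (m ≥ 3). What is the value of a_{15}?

Step forward from the initial values:
a_3 = 2  a_4 = -4  a_5 = 10  …  a_{12} = -4756  a_{13} = 11482  a_{14} = -27720  a_{15} = 66922.

66922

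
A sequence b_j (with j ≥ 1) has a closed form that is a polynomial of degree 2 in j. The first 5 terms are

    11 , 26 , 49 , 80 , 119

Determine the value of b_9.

355

1st diffs: 15, 23, 31, 39.
2nd diffs: 8, 8, 8 (constant).
Newton forward-difference form: b_j = 11 + 15·C(j-1,1) + 8·C(j-1,2).
At j = 9: j-1 = 8, so b_9 = 11 + 120 + 224 = 355.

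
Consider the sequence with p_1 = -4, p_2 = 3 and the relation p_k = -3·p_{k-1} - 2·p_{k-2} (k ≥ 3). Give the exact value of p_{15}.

Iterate the recurrence:
p_3 = -1  p_4 = -3  p_5 = 11  …  p_{12} = -2043  p_{13} = 4091  p_{14} = -8187  p_{15} = 16379.
(Characteristic roots are -1 and -2.)

16379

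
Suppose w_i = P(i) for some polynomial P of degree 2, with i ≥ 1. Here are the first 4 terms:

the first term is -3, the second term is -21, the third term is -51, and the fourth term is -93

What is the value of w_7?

1st diffs: -18, -30, -42.
2nd diffs: -12, -12 (constant).
So w_i = -6i^2 + 3.
Evaluating at i = 7 gives w_7 = -291.

-291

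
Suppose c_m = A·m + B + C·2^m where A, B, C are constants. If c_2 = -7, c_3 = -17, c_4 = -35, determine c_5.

The three given values yield: 2A + B + 4C = -7; 3A + B + 8C = -17; 4A + B + 16C = -35.
Subtracting the first from the second: A + 4C = -10.
Subtracting the second from the third: A + 8C = -18.
Solving: C = -2, A = -2, then B = 5.
So c_m = -2·m + 5 + (-2)·2^m; at m=5 this is -69.

-69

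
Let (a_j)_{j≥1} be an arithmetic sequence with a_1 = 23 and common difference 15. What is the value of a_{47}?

a_j = 23 + (j - 1)·15.
a_{47} = 23 + 46·15 = 713.

713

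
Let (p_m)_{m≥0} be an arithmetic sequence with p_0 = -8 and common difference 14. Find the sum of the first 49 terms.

16072

p_m = -8 + (m - 0)·14.
p_{48} = 664; S = 49·(-8 + 664)/2 = 16072.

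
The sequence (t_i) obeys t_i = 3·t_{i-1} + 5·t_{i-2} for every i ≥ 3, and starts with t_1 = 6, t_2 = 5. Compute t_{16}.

4906792960

Applying the relation repeatedly:
t_3 = 45, t_4 = 160, t_5 = 705, …, t_{13} = 66581430, t_{14} = 279147965, t_{15} = 1170351045, t_{16} = 4906792960.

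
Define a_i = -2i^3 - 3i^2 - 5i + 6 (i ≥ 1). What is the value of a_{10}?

a_{10} = -2·10^3 - 3·10^2 - 5·10 + 6 = -2344.

-2344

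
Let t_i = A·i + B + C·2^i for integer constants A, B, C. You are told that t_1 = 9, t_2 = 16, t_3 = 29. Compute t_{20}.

Plug in i = 1, 2, 3: A + B + 2C = 9; 2A + B + 4C = 16; 3A + B + 8C = 29.
Subtracting the first from the second: A + 2C = 7.
Subtracting the second from the third: A + 4C = 13.
Solving: C = 3, A = 1, then B = 2.
Therefore t_{20} = 20 + 2 + 3·1048576 = 3145750.

3145750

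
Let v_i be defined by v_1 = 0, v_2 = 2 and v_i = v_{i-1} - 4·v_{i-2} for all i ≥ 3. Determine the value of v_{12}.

Iterate the recurrence:
v_3 = 2  v_4 = -6  v_5 = -14  v_6 = 10  v_7 = 66  v_8 = 26  v_9 = -238  v_{10} = -342  v_{11} = 610  v_{12} = 1978.

1978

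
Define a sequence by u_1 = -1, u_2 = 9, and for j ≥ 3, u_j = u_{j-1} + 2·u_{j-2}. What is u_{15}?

43687

Compute successive terms:
u_3 = 7; u_4 = 25; u_5 = 39; …; u_{12} = 5465; u_{13} = 10919; u_{14} = 21849; u_{15} = 43687.
(Characteristic roots are 2 and -1.)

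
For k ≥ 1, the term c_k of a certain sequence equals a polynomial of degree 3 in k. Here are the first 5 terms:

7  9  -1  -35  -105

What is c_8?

-651

1st diffs: 2, -10, -34, -70.
2nd diffs: -12, -24, -36.
3rd diffs: -12, -12 (constant).
Newton forward-difference form: c_k = 7 + 2·C(k-1,1) + (-12)·C(k-1,2) + (-12)·C(k-1,3).
At k = 8: k-1 = 7, so c_8 = 7 + 14 - 252 - 420 = -651.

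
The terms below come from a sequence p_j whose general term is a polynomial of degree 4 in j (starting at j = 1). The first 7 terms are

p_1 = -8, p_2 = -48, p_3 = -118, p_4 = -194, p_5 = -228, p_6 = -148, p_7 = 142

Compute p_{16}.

1st diffs: -40, -70, -76, -34, 80, 290.
2nd diffs: -30, -6, 42, 114, 210.
3rd diffs: 24, 48, 72, 96.
4th diffs: 24, 24, 24 (constant).
Newton forward-difference form: p_j = -8 + (-40)·C(j-1,1) + (-30)·C(j-1,2) + 24·C(j-1,3) + 24·C(j-1,4).
At j = 16: j-1 = 15, so p_{16} = -8 - 600 - 3150 + 10920 + 32760 = 39922.

39922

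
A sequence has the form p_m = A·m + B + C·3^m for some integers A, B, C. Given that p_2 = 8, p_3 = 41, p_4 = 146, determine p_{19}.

2324522873

Plug in m = 2, 3, 4: 2A + B + 9C = 8; 3A + B + 27C = 41; 4A + B + 81C = 146.
Subtracting the first from the second: A + 18C = 33.
Subtracting the second from the third: A + 54C = 105.
Solving: C = 2, A = -3, then B = -4.
Hence p_{19} = -3·19 + (-4) + 2·1162261467 = 2324522873.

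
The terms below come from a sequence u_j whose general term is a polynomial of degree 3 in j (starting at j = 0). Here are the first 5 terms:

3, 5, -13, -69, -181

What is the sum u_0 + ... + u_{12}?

-18395

1st diffs: 2, -18, -56, -112.
2nd diffs: -20, -38, -56.
3rd diffs: -18, -18 (constant).
So u_j = -3j^3 - j^2 + 6j + 3.
Continuing: …, -367, -645, -1033, -1549, …, u_{12} = -5253.
Summing j = 0..12 (13 terms) gives -18395.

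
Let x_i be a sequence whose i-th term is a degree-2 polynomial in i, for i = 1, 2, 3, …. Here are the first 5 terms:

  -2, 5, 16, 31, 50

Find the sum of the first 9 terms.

1st diffs: 7, 11, 15, 19.
2nd diffs: 4, 4, 4 (constant).
So x_i = 2i^2 + i - 5.
Continuing: 73, 100, 131, 166.
Summing i = 1..9 (9 terms) gives 570.

570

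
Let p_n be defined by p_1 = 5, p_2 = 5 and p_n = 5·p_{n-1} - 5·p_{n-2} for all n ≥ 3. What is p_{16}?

p_3 = 0; p_4 = -25; p_5 = -125; …; p_{13} = -4296875; p_{14} = -15546875; p_{15} = -56250000; p_{16} = -203515625.

-203515625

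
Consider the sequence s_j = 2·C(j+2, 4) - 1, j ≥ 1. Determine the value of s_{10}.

C(12, 4) = 495, so s_{10} = 989.

989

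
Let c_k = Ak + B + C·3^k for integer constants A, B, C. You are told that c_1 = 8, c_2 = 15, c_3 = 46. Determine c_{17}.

258280248

Plug in k = 1, 2, 3: A + B + 3C = 8; 2A + B + 9C = 15; 3A + B + 27C = 46.
Subtracting the first from the second: A + 6C = 7.
Subtracting the second from the third: A + 18C = 31.
Solving: C = 2, A = -5, then B = 7.
Therefore c_{17} = -85 + 7 + 2·129140163 = 258280248.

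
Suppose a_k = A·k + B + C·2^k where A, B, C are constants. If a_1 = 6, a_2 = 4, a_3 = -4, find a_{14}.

-49088

At k = 1, 2, 3: A + B + 2C = 6; 2A + B + 4C = 4; 3A + B + 8C = -4.
Subtracting the first from the second: A + 2C = -2.
Subtracting the second from the third: A + 4C = -8.
Solving: C = -3, A = 4, then B = 8.
So a_k = 4·k + 8 + (-3)·2^k; at k=14 this is -49088.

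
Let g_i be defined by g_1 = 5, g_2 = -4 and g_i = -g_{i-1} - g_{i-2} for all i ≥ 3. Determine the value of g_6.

Compute successive terms:
g_3 = -1  g_4 = 5  g_5 = -4  g_6 = -1.

-1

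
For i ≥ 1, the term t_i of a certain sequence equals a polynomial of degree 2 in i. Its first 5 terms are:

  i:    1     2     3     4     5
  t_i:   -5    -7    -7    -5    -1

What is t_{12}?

1st diffs: -2, 0, 2, 4.
2nd diffs: 2, 2, 2 (constant).
So t_i = i^2 - 5i - 1.
Evaluating at i = 12 gives t_{12} = 83.

83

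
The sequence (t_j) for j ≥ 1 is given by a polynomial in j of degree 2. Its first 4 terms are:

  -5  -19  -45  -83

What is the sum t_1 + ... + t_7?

-749

1st diffs: -14, -26, -38.
2nd diffs: -12, -12 (constant).
Newton forward-difference form: t_j = -5 + (-14)·C(j-1,1) + (-12)·C(j-1,2).
Continuing: -133, -195, -269.
Summing j = 1..7 (7 terms) gives -749.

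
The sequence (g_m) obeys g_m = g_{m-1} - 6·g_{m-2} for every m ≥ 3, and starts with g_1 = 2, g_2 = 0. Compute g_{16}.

-365052

Applying the relation repeatedly:
g_3 = -12; g_4 = -12; g_5 = 60; …; g_{13} = -60708; g_{14} = 145860; g_{15} = 510108; g_{16} = -365052.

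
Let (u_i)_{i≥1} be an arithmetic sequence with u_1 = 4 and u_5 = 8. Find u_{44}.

47

Common difference d = (8 - 4) / (5 - 1) = 1.
u_i = 4 + (i - 1)·1.
u_{44} = 4 + 43·1 = 47.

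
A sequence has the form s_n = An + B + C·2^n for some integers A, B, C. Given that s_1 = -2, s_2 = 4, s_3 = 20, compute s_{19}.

Plug in n = 1, 2, 3: A + B + 2C = -2; 2A + B + 4C = 4; 3A + B + 8C = 20.
Subtracting the first from the second: A + 2C = 6.
Subtracting the second from the third: A + 4C = 16.
Solving: C = 5, A = -4, then B = -8.
So s_n = -4·n + (-8) + 5·2^n; at n=19 this is 2621356.

2621356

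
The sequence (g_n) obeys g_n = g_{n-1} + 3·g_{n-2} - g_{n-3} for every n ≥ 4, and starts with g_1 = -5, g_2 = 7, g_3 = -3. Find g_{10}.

1303

Compute successive terms:
g_4 = 23; g_5 = 7; g_6 = 79; g_7 = 77; g_8 = 307; g_9 = 459; g_{10} = 1303.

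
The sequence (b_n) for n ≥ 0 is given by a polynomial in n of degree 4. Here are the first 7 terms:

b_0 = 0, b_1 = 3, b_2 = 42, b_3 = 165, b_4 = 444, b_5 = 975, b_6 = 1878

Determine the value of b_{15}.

1st diffs: 3, 39, 123, 279, 531, 903.
2nd diffs: 36, 84, 156, 252, 372.
3rd diffs: 48, 72, 96, 120.
4th diffs: 24, 24, 24 (constant).
So b_n = n^4 + 2n^3 + 5n^2 - 5n.
Evaluating at n = 15 gives b_{15} = 58425.

58425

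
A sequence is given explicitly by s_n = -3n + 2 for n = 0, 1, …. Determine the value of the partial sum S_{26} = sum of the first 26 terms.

Over n = 0..25: Σn = 325.
Total = (-3)·325 + (2)·26 = -923.

-923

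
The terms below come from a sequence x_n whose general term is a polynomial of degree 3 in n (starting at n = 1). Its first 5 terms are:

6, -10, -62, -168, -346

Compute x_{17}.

-14650

1st diffs: -16, -52, -106, -178.
2nd diffs: -36, -54, -72.
3rd diffs: -18, -18 (constant).
Newton forward-difference form: x_n = 6 + (-16)·C(n-1,1) + (-36)·C(n-1,2) + (-18)·C(n-1,3).
At n = 17: n-1 = 16, so x_{17} = 6 - 256 - 4320 - 10080 = -14650.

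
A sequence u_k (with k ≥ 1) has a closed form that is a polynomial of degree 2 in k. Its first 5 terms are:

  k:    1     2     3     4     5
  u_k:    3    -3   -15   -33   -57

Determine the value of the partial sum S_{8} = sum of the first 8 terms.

-480

1st diffs: -6, -12, -18, -24.
2nd diffs: -6, -6, -6 (constant).
Newton forward-difference form: u_k = 3 + (-6)·C(k-1,1) + (-6)·C(k-1,2).
Continuing: -87, -123, -165.
Summing k = 1..8 (8 terms) gives -480.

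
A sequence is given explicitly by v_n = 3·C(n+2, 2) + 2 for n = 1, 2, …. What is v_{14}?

C(16, 2) = 120, so v_{14} = 362.

362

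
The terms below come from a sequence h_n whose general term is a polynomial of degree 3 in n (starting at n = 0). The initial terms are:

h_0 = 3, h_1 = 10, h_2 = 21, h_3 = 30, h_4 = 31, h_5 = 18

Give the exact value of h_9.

1st diffs: 7, 11, 9, 1, -13.
2nd diffs: 4, -2, -8, -14.
3rd diffs: -6, -6, -6 (constant).
So h_n = -n^3 + 5n^2 + 3n + 3.
Evaluating at n = 9 gives h_9 = -294.

-294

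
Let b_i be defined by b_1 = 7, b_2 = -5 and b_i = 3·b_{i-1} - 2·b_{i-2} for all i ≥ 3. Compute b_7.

b_3 = -29;  b_4 = -77;  b_5 = -173;  b_6 = -365;  b_7 = -749.
(Characteristic roots are 2 and 1.)

-749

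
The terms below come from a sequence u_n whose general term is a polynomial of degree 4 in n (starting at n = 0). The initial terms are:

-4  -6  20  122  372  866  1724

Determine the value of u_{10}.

12036

1st diffs: -2, 26, 102, 250, 494, 858.
2nd diffs: 28, 76, 148, 244, 364.
3rd diffs: 48, 72, 96, 120.
4th diffs: 24, 24, 24 (constant).
So u_n = n^4 + 2n^3 + n^2 - 6n - 4.
Evaluating at n = 10 gives u_{10} = 12036.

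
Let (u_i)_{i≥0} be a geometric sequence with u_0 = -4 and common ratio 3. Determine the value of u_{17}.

-516560652

u_i = (-4)·3^(i-0).
u_{17} = (-4)·3^17 = -516560652.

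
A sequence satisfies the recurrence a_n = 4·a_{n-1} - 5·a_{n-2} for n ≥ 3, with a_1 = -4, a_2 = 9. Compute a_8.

619

Applying the relation repeatedly:
a_3 = 56;  a_4 = 179;  a_5 = 436;  a_6 = 849;  a_7 = 1216;  a_8 = 619.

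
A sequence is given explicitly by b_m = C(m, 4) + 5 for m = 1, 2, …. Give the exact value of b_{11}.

335

C(11, 4) = 330, so b_{11} = 335.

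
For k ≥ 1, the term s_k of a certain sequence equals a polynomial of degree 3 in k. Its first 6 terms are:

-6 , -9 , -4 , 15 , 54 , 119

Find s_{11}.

1st diffs: -3, 5, 19, 39, 65.
2nd diffs: 8, 14, 20, 26.
3rd diffs: 6, 6, 6 (constant).
Newton forward-difference form: s_k = -6 + (-3)·C(k-1,1) + 8·C(k-1,2) + 6·C(k-1,3).
At k = 11: k-1 = 10, so s_{11} = -6 - 30 + 360 + 720 = 1044.

1044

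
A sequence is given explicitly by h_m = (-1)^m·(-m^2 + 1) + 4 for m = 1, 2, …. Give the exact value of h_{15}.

228

(-1)^15 = -1; -m^2 + 1 at m=15 is -224; so h_{15} = 228.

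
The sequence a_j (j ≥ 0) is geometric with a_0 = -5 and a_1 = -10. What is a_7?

Common ratio r = 2.
a_j = (-5)·2^(j-0).
a_7 = (-5)·2^7 = -640.

-640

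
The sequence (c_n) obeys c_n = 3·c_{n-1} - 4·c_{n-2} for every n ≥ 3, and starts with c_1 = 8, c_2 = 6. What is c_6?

Iterate the recurrence:
c_3 = -14; c_4 = -66; c_5 = -142; c_6 = -162.

-162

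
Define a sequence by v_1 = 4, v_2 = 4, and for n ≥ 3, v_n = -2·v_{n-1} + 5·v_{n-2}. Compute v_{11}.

v_3 = 12;  v_4 = -4;  v_5 = 68;  v_6 = -156;  v_7 = 652;  v_8 = -2084;  v_9 = 7428;  v_{10} = -25276;  v_{11} = 87692.

87692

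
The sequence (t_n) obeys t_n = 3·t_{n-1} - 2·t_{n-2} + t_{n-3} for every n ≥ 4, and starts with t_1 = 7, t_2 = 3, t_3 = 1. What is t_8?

171

Applying the relation repeatedly:
t_4 = 4, t_5 = 13, t_6 = 32, t_7 = 74, t_8 = 171.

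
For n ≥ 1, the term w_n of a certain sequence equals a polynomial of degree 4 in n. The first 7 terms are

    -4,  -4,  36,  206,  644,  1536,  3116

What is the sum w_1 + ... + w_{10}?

1st diffs: 0, 40, 170, 438, 892, 1580.
2nd diffs: 40, 130, 268, 454, 688.
3rd diffs: 90, 138, 186, 234.
4th diffs: 48, 48, 48 (constant).
Newton forward-difference form: w_n = -4 + 40·C(n-1,2) + 90·C(n-1,3) + 48·C(n-1,4).
Continuing: 5666, 9516, 15044.
Summing n = 1..10 (10 terms) gives 35756.

35756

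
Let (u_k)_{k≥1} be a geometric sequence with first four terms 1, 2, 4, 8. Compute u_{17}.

65536

Common ratio r = 2.
u_k = 1·2^(k-1).
u_{17} = 1·2^16 = 65536.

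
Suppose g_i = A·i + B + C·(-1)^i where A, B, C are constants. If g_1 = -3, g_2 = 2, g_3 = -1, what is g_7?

Write the equations: A + B - C = -3; 2A + B + C = 2; 3A + B - C = -1.
Subtracting the first from the second: A + 2C = 5.
Subtracting the second from the third: A - 2C = -3.
Solving: C = 2, A = 1, then B = -2.
So g_i = 1·i + (-2) + 2·(-1)^i; at i=7 this is 3.

3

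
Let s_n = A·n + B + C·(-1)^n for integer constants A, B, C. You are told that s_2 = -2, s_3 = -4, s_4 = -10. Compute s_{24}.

-90

The three given values yield: 2A + B + C = -2; 3A + B - C = -4; 4A + B + C = -10.
Subtracting the first from the second: A - 2C = -2.
Subtracting the second from the third: A + 2C = -6.
Solving: C = -1, A = -4, then B = 7.
So s_n = -4·n + 7 + (-1)·(-1)^n; at n=24 this is -90.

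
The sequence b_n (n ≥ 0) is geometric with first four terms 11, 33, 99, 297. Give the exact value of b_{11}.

Common ratio r = 3.
b_n = 11·3^(n-0).
b_{11} = 11·3^11 = 1948617.

1948617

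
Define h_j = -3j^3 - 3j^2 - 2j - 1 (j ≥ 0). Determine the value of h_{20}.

h_{20} = -3·20^3 - 3·20^2 - 2·20 - 1 = -25241.

-25241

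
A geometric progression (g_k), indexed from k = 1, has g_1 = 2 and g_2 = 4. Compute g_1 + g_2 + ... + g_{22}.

8388606

Common ratio r = 2.
g_k = 2·2^(k-1).
S = 2·(2^22 - 1)/(2 - 1) = 2·(4194304 - 1)/(1) = 8388606.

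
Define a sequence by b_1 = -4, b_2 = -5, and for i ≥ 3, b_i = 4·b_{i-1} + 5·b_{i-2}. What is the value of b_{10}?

-2929685

Step forward from the initial values:
b_3 = -40; b_4 = -185; b_5 = -940; b_6 = -4685; b_7 = -23440; b_8 = -117185; b_9 = -585940; b_{10} = -2929685.
(Characteristic roots are 5 and -1.)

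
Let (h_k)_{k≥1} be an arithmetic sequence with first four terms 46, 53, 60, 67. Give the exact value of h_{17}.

Common difference d = 7.
h_k = 46 + (k - 1)·7.
h_{17} = 46 + 16·7 = 158.

158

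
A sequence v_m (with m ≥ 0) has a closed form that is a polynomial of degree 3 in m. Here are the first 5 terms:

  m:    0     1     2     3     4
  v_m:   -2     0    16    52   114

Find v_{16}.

1st diffs: 2, 16, 36, 62.
2nd diffs: 14, 20, 26.
3rd diffs: 6, 6 (constant).
Newton forward-difference form: v_m = -2 + 2·C(m,1) + 14·C(m,2) + 6·C(m,3).
At m = 16: m = 16, so v_{16} = -2 + 32 + 1680 + 3360 = 5070.

5070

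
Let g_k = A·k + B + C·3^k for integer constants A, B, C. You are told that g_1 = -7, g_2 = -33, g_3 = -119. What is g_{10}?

At k = 1, 2, 3: A + B + 3C = -7; 2A + B + 9C = -33; 3A + B + 27C = -119.
Subtracting the first from the second: A + 6C = -26.
Subtracting the second from the third: A + 18C = -86.
Solving: C = -5, A = 4, then B = 4.
Hence g_{10} = 4·10 + 4 + (-5)·59049 = -295201.

-295201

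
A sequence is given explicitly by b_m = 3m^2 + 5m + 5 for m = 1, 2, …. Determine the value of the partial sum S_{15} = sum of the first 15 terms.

Over m = 1..15: Σm = 120, Σm² = 1240.
Total = (3)·1240 + (5)·120 + (5)·15 = 4395.

4395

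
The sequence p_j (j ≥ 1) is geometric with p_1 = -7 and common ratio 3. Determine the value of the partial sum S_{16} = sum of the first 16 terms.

-150663520

p_j = (-7)·3^(j-1).
S = (-7)·(3^16 - 1)/(3 - 1) = (-7)·(43046721 - 1)/(2) = -150663520.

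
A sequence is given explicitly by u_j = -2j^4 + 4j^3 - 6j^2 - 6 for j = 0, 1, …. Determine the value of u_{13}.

-49354

u_{13} = -2·13^4 + 4·13^3 - 6·13^2 - 6 = -49354.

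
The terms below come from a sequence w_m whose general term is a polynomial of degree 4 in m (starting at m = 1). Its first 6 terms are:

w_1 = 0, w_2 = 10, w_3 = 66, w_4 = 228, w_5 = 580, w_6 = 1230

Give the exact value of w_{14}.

38038

1st diffs: 10, 56, 162, 352, 650.
2nd diffs: 46, 106, 190, 298.
3rd diffs: 60, 84, 108.
4th diffs: 24, 24 (constant).
So w_m = m^4 - 2m^2 + m.
Evaluating at m = 14 gives w_{14} = 38038.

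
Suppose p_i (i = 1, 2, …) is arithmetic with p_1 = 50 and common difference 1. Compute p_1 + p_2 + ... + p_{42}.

2961

p_i = 50 + (i - 1)·1.
p_{42} = 91; S = 42·(50 + 91)/2 = 2961.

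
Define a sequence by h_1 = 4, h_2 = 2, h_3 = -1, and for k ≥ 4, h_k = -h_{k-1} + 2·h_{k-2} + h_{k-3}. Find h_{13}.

-1348

Iterate the recurrence:
h_4 = 9; h_5 = -9; h_6 = 26; h_7 = -35; h_8 = 78; h_9 = -122; h_{10} = 243; h_{11} = -409; h_{12} = 773; h_{13} = -1348.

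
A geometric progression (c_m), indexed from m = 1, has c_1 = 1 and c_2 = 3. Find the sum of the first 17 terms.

64570081

Common ratio r = 3.
c_m = 1·3^(m-1).
S = 1·(3^17 - 1)/(3 - 1) = 1·(129140163 - 1)/(2) = 64570081.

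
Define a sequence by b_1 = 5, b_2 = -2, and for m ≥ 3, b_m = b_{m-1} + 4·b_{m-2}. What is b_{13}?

Applying the relation repeatedly:
b_3 = 18, b_4 = 10, b_5 = 82, …, b_{10} = 6490, b_{11} = 17442, b_{12} = 43402, b_{13} = 113170.

113170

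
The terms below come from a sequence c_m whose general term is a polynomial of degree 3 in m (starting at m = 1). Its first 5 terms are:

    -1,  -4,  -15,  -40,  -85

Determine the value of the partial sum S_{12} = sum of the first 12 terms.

-4940

1st diffs: -3, -11, -25, -45.
2nd diffs: -8, -14, -20.
3rd diffs: -6, -6 (constant).
Newton forward-difference form: c_m = -1 + (-3)·C(m-1,1) + (-8)·C(m-1,2) + (-6)·C(m-1,3).
Continuing: …, -156, -259, -400, -585, …, c_{12} = -1464.
Summing m = 1..12 (12 terms) gives -4940.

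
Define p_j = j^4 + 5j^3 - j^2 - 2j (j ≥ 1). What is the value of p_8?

6576

p_8 = 1·8^4 + 5·8^3 - 1·8^2 - 2·8 = 6576.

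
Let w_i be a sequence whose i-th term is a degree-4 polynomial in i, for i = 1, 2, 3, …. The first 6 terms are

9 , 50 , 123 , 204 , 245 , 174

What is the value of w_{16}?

1st diffs: 41, 73, 81, 41, -71.
2nd diffs: 32, 8, -40, -112.
3rd diffs: -24, -48, -72.
4th diffs: -24, -24 (constant).
So w_i = -i^4 + 6i^3 + 5i^2 - i.
Evaluating at i = 16 gives w_{16} = -39696.

-39696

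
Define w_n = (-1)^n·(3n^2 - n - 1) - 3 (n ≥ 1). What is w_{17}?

-852

(-1)^17 = -1; 3n^2 - n - 1 at n=17 is 849; so w_{17} = -852.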